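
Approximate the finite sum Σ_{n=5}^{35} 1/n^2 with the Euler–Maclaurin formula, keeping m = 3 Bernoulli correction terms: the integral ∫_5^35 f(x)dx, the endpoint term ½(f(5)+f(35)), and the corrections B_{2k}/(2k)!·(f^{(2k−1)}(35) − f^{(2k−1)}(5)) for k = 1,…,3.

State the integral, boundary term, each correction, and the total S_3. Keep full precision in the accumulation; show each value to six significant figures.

Integral: ∫_5^35 1/x^2 dx = 0.171429.
Boundary: ½(f(5) + f(35)) = ½(0.0400000 + 0.000816327) = 0.0204082.
Running total after boundary: 0.191837.
Correction k=1: B_{2}/2! · (f^{(1)}(35) − f^{(1)}(5)) = 1/12 · (-4.66472e-05 − (-0.0160000)) = 0.00132945.
After k=1: 0.193166.
Correction k=2: B_{4}/4! · (f^{(3)}(35) − f^{(3)}(5)) = −1/720 · (-4.56952e-07 − (-0.00768000)) = -1.06660e-05.
After k=2: 0.193156.
Correction k=3: B_{6}/6! · (f^{(5)}(35) − f^{(5)}(5)) = 1/30240 · (-1.11907e-08 − (-0.00921600)) = 3.04762e-07.

S_3 ≈ 0.193156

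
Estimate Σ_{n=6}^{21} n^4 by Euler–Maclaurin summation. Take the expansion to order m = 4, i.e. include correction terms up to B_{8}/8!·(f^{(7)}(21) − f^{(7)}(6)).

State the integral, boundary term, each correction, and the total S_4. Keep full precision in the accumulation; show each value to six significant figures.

S_4 ≈ 916168

Integral: ∫_6^21 x^4 dx = 815265.
Boundary: ½(f(6) + f(21)) = ½(1296.00 + 194481) = 97888.5.
Integral + boundary = 913154.
k=1: B_{2}/(2)! × [f^{(1)}(21) − f^{(1)}(6)] = 1/12 × (37044.0 − 864.000) = 3015.00.
After k=1: 916168.
k=2: B_{4}/(4)! × [f^{(3)}(21) − f^{(3)}(6)] = −1/720 × (504.000 − 144.000) = -0.500000.
After k=2: 916168.
k=3: B_{6}/(6)! × [f^{(5)}(21) − f^{(5)}(6)] = 1/30240 × (0.00000 − 0.00000) = 0.00000.
After k=3: 916168.
k=4: B_{8}/(8)! × [f^{(7)}(21) − f^{(7)}(6)] = −1/1209600 × (0.00000 − 0.00000) = 0.00000.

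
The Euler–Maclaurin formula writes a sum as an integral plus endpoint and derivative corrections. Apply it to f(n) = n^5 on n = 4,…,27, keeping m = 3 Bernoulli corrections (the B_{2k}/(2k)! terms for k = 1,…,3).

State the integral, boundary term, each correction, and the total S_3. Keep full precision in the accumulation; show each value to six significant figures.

S_3 ≈ 7.19656e+07

∫_4^27 x^5 dx evaluates to 6.45694e+07.
½[f(4) + f(27)] = ½[1024.00 + 1.43489e+07] = 7.17497e+06.
Integral + boundary = 7.17444e+07.
Order-1 term: 1/12 · (2.65720e+06 − 1280.00) = 221327.
After k=1: 7.19657e+07.
Order-2 term: −1/720 · (43740.0 − 960.000) = -59.4167.
After k=2: 7.19656e+07.
Order-3 term: 1/30240 · (120.000 − 120.000) = 0.00000.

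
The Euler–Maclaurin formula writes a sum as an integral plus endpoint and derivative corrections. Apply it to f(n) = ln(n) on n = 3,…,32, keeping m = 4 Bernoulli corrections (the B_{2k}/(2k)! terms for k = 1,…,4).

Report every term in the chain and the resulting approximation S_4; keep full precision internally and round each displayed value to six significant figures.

Integral: ∫_3^32 ln(x) dx = 78.6077.
Boundary: ½(f(3) + f(32)) = ½(1.09861 + 3.46574) = 2.28217.
Running total after boundary: 80.8899.
Correction k=1: B_{2}/2! · (f^{(1)}(32) − f^{(1)}(3)) = 1/12 · (0.0312500 − 0.333333) = -0.0251736.
Partial sum through k=1: 80.8647.
Correction k=2: B_{4}/4! · (f^{(3)}(32) − f^{(3)}(3)) = −1/720 · (6.10352e-05 − 0.0740741) = 0.000102796.
Partial sum through k=2: 80.8648.
Correction k=3: B_{6}/6! · (f^{(5)}(32) − f^{(5)}(3)) = 1/30240 · (7.15256e-07 − 0.0987654) = -3.26603e-06.
Partial sum through k=3: 80.8648.
Correction k=4: B_{8}/8! · (f^{(7)}(32) − f^{(7)}(3)) = −1/1209600 · (2.09548e-08 − 0.329218) = 2.72171e-07.

S_4 ≈ 80.8648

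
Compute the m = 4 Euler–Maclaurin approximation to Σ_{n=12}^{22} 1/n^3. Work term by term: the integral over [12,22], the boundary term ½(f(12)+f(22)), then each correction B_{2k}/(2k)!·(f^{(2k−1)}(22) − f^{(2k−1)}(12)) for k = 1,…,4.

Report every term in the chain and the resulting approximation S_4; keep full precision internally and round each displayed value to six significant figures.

S_4 ≈ 0.00278644

Integral: ∫_12^22 1/x^3 dx = 0.00243916.
Endpoint term: (f(12) + f(22))/2 = (0.000578704 + 9.39144e-05)/2 = 0.000336309.
Running total after boundary: 0.00277547.
Order-1 term: 1/12 · (-1.28065e-05 − (-0.000144676)) = 1.09891e-05.
Running total after k=1: 0.00278646.
Order-2 term: −1/720 · (-5.29194e-07 − (-2.00939e-05)) = -2.71732e-08.
Running total after k=2: 0.00278644.
Order-3 term: 1/30240 · (-4.59218e-08 − (-5.86071e-06)) = 1.92288e-10.
Running total after k=3: 0.00278644.
Order-4 term: −1/1209600 · (-6.83135e-09 − (-2.93036e-06)) = -2.41694e-12.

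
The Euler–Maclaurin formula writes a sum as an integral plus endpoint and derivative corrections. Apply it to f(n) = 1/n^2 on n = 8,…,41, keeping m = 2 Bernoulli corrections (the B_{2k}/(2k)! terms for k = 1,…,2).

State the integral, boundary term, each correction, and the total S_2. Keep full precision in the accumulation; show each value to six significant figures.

The integral term ∫_8^41 1/x^2 dx = 0.100610.
½[f(8) + f(41)] = ½[0.0156250 + 0.000594884] = 0.00810994.
So far: 0.108720.
k=1: B_{2}/(2)! × [f^{(1)}(41) − f^{(1)}(8)] = 1/12 × (-2.90187e-05 − (-0.00390625)) = 0.000323103.
Running total after k=1: 0.109043.
k=2: B_{4}/(4)! × [f^{(3)}(41) − f^{(3)}(8)] = −1/720 × (-2.07153e-07 − (-0.000732422)) = -1.01696e-06.

S_2 ≈ 0.109042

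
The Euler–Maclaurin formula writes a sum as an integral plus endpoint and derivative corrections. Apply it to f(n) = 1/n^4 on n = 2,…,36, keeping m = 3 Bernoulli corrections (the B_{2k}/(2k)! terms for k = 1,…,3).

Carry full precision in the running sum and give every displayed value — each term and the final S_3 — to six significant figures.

∫_2^36 1/x^4 dx evaluates to 0.0416595.
½[f(2) + f(36)] = ½[0.0625000 + 5.95374e-07] = 0.0312503.
Running total after boundary: 0.0729098.
Correction k=1: B_{2}/2! · (f^{(1)}(36) − f^{(1)}(2)) = 1/12 · (-6.61527e-08 − (-0.125000)) = 0.0104167.
Running total after k=1: 0.0833265.
Correction k=2: B_{4}/4! · (f^{(3)}(36) − f^{(3)}(2)) = −1/720 · (-1.53131e-09 − (-0.937500)) = -0.00130208.
Running total after k=2: 0.0820244.
Correction k=3: B_{6}/6! · (f^{(5)}(36) − f^{(5)}(2)) = 1/30240 · (-6.61678e-11 − (-13.1250)) = 0.000434028.

S_3 ≈ 0.0824584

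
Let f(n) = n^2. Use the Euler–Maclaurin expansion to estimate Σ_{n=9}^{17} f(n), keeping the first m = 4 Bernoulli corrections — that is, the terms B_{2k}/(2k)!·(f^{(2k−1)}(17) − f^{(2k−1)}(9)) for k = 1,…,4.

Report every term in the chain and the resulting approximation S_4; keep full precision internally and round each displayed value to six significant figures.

∫_9^17 x^2 dx evaluates to 1394.67.
½[f(9) + f(17)] = ½[81.0000 + 289.000] = 185.000.
Running total after boundary: 1579.67.
k=1: B_{2}/(2)! × [f^{(1)}(17) − f^{(1)}(9)] = 1/12 × (34.0000 − 18.0000) = 1.33333.
Running total after k=1: 1581.00.
k=2: B_{4}/(4)! × [f^{(3)}(17) − f^{(3)}(9)] = −1/720 × (0.00000 − 0.00000) = 0.00000.
Running total after k=2: 1581.00.
k=3: B_{6}/(6)! × [f^{(5)}(17) − f^{(5)}(9)] = 1/30240 × (0.00000 − 0.00000) = 0.00000.
Running total after k=3: 1581.00.
k=4: B_{8}/(8)! × [f^{(7)}(17) − f^{(7)}(9)] = −1/1209600 × (0.00000 − 0.00000) = 0.00000.

S_4 ≈ 1581.00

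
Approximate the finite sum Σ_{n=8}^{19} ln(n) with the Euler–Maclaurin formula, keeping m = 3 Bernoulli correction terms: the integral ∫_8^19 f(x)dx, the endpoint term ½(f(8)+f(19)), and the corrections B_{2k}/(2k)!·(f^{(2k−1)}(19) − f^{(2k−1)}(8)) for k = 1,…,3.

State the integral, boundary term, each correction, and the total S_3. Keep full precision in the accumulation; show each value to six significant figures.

S_3 ≈ 30.8147

The integral term ∫_8^19 ln(x) dx = 28.3088.
½[f(8) + f(19)] = ½[2.07944 + 2.94444] = 2.51194.
So far: 30.8207.
Correction k=1: B_{2}/2! · (f^{(1)}(19) − f^{(1)}(8)) = 1/12 · (0.0526316 − 0.125000) = -0.00603070.
Partial sum through k=1: 30.8147.
Correction k=2: B_{4}/4! · (f^{(3)}(19) − f^{(3)}(8)) = −1/720 · (0.000291588 − 0.00390625) = 5.02036e-06.
Partial sum through k=2: 30.8147.
Correction k=3: B_{6}/6! · (f^{(5)}(19) − f^{(5)}(8)) = 1/30240 · (9.69267e-06 − 0.000732422) = -2.38998e-08.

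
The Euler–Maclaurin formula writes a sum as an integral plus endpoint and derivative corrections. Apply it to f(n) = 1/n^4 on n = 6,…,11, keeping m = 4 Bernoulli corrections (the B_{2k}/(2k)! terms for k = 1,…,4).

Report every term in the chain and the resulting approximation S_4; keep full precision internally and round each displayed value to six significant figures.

S_4 ≈ 0.00175296

The integral term ∫_6^11 1/x^4 dx = 0.00129277.
Boundary: ½(f(6) + f(11)) = ½(0.000771605 + 6.83013e-05) = 0.000419953.
Running total after boundary: 0.00171272.
Order-1 term: 1/12 · (-2.48369e-05 − (-0.000514403)) = 4.07972e-05.
After k=1: 0.00175352.
Order-2 term: −1/720 · (-6.15790e-06 − (-0.000428669)) = -5.86822e-07.
After k=2: 0.00175294.
Order-3 term: 1/30240 · (-2.84994e-06 − (-0.000666819)) = 2.19567e-08.
After k=3: 0.00175296.
Order-4 term: −1/1209600 · (-2.11979e-06 − (-0.00166705)) = -1.37643e-09.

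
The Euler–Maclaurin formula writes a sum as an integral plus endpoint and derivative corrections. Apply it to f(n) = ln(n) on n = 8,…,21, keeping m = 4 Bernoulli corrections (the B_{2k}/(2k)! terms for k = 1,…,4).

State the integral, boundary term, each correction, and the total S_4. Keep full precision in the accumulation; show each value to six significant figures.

S_4 ≈ 36.8550

The integral term ∫_8^21 ln(x) dx = 34.2994.
Boundary: ½(f(8) + f(21)) = ½(2.07944 + 3.04452) = 2.56198.
Integral + boundary = 36.8614.
k=1: B_{2}/(2)! × [f^{(1)}(21) − f^{(1)}(8)] = 1/12 × (0.0476190 − 0.125000) = -0.00644841.
Partial sum through k=1: 36.8550.
k=2: B_{4}/(4)! × [f^{(3)}(21) − f^{(3)}(8)] = −1/720 × (0.000215959 − 0.00390625) = 5.12540e-06.
Partial sum through k=2: 36.8550.
k=3: B_{6}/(6)! × [f^{(5)}(21) − f^{(5)}(8)] = 1/30240 × (5.87645e-06 − 0.000732422) = -2.40260e-08.
Partial sum through k=3: 36.8550.
k=4: B_{8}/(8)! × [f^{(7)}(21) − f^{(7)}(8)] = −1/1209600 × (3.99758e-07 − 0.000343323) = 2.83501e-10.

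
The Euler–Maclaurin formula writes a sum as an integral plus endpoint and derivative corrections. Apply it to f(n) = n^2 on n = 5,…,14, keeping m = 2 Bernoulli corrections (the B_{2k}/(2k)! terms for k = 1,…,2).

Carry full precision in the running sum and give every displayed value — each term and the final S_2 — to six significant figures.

Integral: ∫_5^14 x^2 dx = 873.000.
Endpoint term: (f(5) + f(14))/2 = (25.0000 + 196.000)/2 = 110.500.
Integral + boundary = 983.500.
Order-1 term: 1/12 · (28.0000 − 10.0000) = 1.50000.
After k=1: 985.000.
Order-2 term: −1/720 · (0.00000 − 0.00000) = 0.00000.

S_2 ≈ 985.000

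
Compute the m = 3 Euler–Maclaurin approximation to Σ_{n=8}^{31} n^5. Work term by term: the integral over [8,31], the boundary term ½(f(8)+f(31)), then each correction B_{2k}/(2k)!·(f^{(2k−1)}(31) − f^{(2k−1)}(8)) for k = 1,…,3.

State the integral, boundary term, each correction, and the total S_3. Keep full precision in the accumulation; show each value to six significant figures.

S_3 ≈ 1.62588e+08

∫_8^31 x^5 dx evaluates to 1.47874e+08.
½[f(8) + f(31)] = ½[32768.0 + 2.86292e+07] = 1.43310e+07.
Integral + boundary = 1.62205e+08.
Order-1 term: 1/12 · (4.61760e+06 − 20480.0) = 383094.
Running total after k=1: 1.62588e+08.
Order-2 term: −1/720 · (57660.0 − 3840.00) = -74.7500.
Running total after k=2: 1.62588e+08.
Order-3 term: 1/30240 · (120.000 − 120.000) = 0.00000.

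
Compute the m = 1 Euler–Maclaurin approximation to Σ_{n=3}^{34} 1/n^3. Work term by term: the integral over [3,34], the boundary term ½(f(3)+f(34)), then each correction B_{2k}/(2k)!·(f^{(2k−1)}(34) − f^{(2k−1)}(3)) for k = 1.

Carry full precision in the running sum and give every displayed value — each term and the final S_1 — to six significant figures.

S_1 ≈ 0.0767405

∫_3^34 1/x^3 dx evaluates to 0.0551230.
Boundary: ½(f(3) + f(34)) = ½(0.0370370 + 2.54427e-05) = 0.0185312.
So far: 0.0736543.
Correction k=1: B_{2}/2! · (f^{(1)}(34) − f^{(1)}(3)) = 1/12 · (-2.24494e-06 − (-0.0370370)) = 0.00308623.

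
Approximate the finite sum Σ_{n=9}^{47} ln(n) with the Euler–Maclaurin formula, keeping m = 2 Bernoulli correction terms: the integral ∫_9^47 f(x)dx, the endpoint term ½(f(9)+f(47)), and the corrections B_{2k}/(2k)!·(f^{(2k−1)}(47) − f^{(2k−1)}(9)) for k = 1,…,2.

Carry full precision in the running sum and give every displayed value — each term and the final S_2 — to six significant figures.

Integral: ∫_9^47 ln(x) dx = 123.182.
Endpoint term: (f(9) + f(47))/2 = (2.19722 + 3.85015)/2 = 3.02369.
Running total after boundary: 126.206.
Correction k=1: B_{2}/2! · (f^{(1)}(47) − f^{(1)}(9)) = 1/12 · (0.0212766 − 0.111111) = -0.00748621.
Running total after k=1: 126.198.
Correction k=2: B_{4}/4! · (f^{(3)}(47) − f^{(3)}(9)) = −1/720 · (1.92636e-05 − 0.00274348) = 3.78364e-06.

S_2 ≈ 126.198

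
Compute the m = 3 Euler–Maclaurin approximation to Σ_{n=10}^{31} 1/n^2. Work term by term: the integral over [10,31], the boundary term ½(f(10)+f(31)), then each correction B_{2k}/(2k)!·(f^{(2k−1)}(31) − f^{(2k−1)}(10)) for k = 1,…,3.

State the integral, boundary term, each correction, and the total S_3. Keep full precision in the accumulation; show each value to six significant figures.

Integral: ∫_10^31 1/x^2 dx = 0.0677419.
½[f(10) + f(31)] = ½[0.0100000 + 0.00104058] = 0.00552029.
Integral + boundary = 0.0732622.
Correction k=1: B_{2}/2! · (f^{(1)}(31) − f^{(1)}(10)) = 1/12 · (-6.71344e-05 − (-0.00200000)) = 0.000161072.
After k=1: 0.0734233.
Correction k=2: B_{4}/4! · (f^{(3)}(31) − f^{(3)}(10)) = −1/720 · (-8.38306e-07 − (-0.000240000)) = -3.32169e-07.
After k=2: 0.0734230.
Correction k=3: B_{6}/6! · (f^{(5)}(31) − f^{(5)}(10)) = 1/30240 · (-2.61698e-08 − (-7.20000e-05)) = 2.38009e-09.

S_3 ≈ 0.0734230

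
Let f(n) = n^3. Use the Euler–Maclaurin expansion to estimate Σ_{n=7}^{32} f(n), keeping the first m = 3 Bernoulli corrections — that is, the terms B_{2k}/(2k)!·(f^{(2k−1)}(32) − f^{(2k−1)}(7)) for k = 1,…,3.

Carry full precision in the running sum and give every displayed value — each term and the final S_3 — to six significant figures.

S_3 ≈ 278343

∫_7^32 x^3 dx evaluates to 261544.
Endpoint term: (f(7) + f(32))/2 = (343.000 + 32768.0)/2 = 16555.5.
Running total after boundary: 278099.
Correction k=1: B_{2}/2! · (f^{(1)}(32) − f^{(1)}(7)) = 1/12 · (3072.00 − 147.000) = 243.750.
Partial sum through k=1: 278343.
Correction k=2: B_{4}/4! · (f^{(3)}(32) − f^{(3)}(7)) = −1/720 · (6.00000 − 6.00000) = 0.00000.
Partial sum through k=2: 278343.
Correction k=3: B_{6}/6! · (f^{(5)}(32) − f^{(5)}(7)) = 1/30240 · (0.00000 − 0.00000) = 0.00000.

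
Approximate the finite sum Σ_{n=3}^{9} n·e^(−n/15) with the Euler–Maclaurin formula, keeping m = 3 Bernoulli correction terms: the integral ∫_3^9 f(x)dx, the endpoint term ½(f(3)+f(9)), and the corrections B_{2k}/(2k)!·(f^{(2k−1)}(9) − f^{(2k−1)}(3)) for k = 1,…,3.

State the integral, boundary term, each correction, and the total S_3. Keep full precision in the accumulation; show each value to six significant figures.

Integral: ∫_3^9 x·e^(−x/15) dx = 23.4851.
Boundary: ½(f(3) + f(9)) = ½(2.45619 + 4.93930) = 3.69775.
Integral + boundary = 27.1829.
k=1: B_{2}/(2)! × [f^{(1)}(9) − f^{(1)}(3)] = 1/12 × (0.219525 − 0.654985) = -0.0362883.
After k=1: 27.1466.
k=2: B_{4}/(4)! × [f^{(3)}(9) − f^{(3)}(3)] = −1/720 × (0.00585399 − 0.0101886) = 6.02036e-06.
After k=2: 27.1466.
k=3: B_{6}/(6)! × [f^{(5)}(9) − f^{(5)}(3)] = 1/30240 × (4.76992e-05 − 7.76278e-05) = -9.89703e-10.

S_3 ≈ 27.1466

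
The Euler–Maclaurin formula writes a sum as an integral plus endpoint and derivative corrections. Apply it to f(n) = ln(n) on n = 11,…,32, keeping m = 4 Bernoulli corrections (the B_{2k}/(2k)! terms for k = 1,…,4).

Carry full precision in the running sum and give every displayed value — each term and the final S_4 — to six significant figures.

S_4 ≈ 66.4535

The integral term ∫_11^32 ln(x) dx = 63.5267.
Endpoint term: (f(11) + f(32))/2 = (2.39790 + 3.46574)/2 = 2.93182.
So far: 66.4585.
Correction k=1: B_{2}/2! · (f^{(1)}(32) − f^{(1)}(11)) = 1/12 · (0.0312500 − 0.0909091) = -0.00497159.
Partial sum through k=1: 66.4535.
Correction k=2: B_{4}/4! · (f^{(3)}(32) − f^{(3)}(11)) = −1/720 · (6.10352e-05 − 0.00150263) = 2.00221e-06.
Partial sum through k=2: 66.4535.
Correction k=3: B_{6}/6! · (f^{(5)}(32) − f^{(5)}(11)) = 1/30240 · (7.15256e-07 − 0.000149021) = -4.90429e-09.
Partial sum through k=3: 66.4535.
Correction k=4: B_{8}/8! · (f^{(7)}(32) − f^{(7)}(11)) = −1/1209600 · (2.09548e-08 − 3.69474e-05) = 3.05278e-11.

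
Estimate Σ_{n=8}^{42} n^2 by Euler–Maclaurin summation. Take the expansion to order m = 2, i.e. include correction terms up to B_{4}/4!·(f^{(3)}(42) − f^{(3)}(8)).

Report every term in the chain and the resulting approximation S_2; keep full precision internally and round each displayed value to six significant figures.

Integral: ∫_8^42 x^2 dx = 24525.3.
½[f(8) + f(42)] = ½[64.0000 + 1764.00] = 914.000.
Integral + boundary = 25439.3.
k=1: B_{2}/(2)! × [f^{(1)}(42) − f^{(1)}(8)] = 1/12 × (84.0000 − 16.0000) = 5.66667.
After k=1: 25445.0.
k=2: B_{4}/(4)! × [f^{(3)}(42) − f^{(3)}(8)] = −1/720 × (0.00000 − 0.00000) = 0.00000.

S_2 ≈ 25445.0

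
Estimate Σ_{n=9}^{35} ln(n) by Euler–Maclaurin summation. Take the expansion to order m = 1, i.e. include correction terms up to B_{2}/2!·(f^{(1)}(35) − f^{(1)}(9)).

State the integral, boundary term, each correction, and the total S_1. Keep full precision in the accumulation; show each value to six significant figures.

Integral: ∫_9^35 ln(x) dx = 78.6622.
½[f(9) + f(35)] = ½[2.19722 + 3.55535] = 2.87629.
Running total after boundary: 81.5384.
Correction k=1: B_{2}/2! · (f^{(1)}(35) − f^{(1)}(9)) = 1/12 · (0.0285714 − 0.111111) = -0.00687831.

S_1 ≈ 81.5316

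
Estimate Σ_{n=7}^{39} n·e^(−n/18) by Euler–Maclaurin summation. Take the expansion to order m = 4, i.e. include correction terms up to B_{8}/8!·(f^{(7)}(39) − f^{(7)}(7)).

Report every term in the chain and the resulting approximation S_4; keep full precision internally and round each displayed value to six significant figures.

Integral: ∫_7^39 x·e^(−x/18) dx = 187.477.
½[f(7) + f(39)] = ½[4.74467 + 4.46779] = 4.60623.
Running total after boundary: 192.083.
Order-1 term: 1/12 · (-0.133652 − 0.414217) = -0.0456557.
After k=1: 192.038.
Order-2 term: −1/720 · (0.000294647 − 0.00546246) = 7.17751e-06.
After k=2: 192.038.
Order-3 term: 1/30240 · (3.09198e-06 − 2.97730e-05) = -8.82310e-10.
After k=3: 192.038.
Order-4 term: −1/1209600 · (1.62795e-08 − 1.31749e-07) = 9.54609e-14.

S_4 ≈ 192.038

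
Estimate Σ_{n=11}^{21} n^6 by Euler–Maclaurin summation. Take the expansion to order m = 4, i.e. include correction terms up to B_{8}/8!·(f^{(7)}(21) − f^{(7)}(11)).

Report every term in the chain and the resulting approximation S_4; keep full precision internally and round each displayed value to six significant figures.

Integral: ∫_11^21 x^6 dx = 2.54514e+08.
Endpoint term: (f(11) + f(21))/2 = (1.77156e+06 + 8.57661e+07)/2 = 4.37688e+07.
Integral + boundary = 2.98283e+08.
Order-1 term: 1/12 · (2.45046e+07 − 966306) = 1.96152e+06.
Running total after k=1: 3.00245e+08.
Order-2 term: −1/720 · (1.11132e+06 − 159720) = -1321.67.
Running total after k=2: 3.00244e+08.
Order-3 term: 1/30240 · (15120.0 − 7920.00) = 0.238095.
Running total after k=3: 3.00244e+08.
Order-4 term: −1/1209600 · (0.00000 − 0.00000) = 0.00000.

S_4 ≈ 3.00244e+08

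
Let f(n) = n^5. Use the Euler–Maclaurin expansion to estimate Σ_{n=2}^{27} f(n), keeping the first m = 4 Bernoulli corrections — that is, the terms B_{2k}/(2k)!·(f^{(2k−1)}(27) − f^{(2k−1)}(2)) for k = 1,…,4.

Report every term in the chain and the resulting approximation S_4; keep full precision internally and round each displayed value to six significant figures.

Integral: ∫_2^27 x^5 dx = 6.45701e+07.
Endpoint term: (f(2) + f(27))/2 = (32.0000 + 1.43489e+07)/2 = 7.17447e+06.
So far: 7.17445e+07.
Correction k=1: B_{2}/2! · (f^{(1)}(27) − f^{(1)}(2)) = 1/12 · (2.65720e+06 − 80.0000) = 221427.
Partial sum through k=1: 7.19660e+07.
Correction k=2: B_{4}/4! · (f^{(3)}(27) − f^{(3)}(2)) = −1/720 · (43740.0 − 240.000) = -60.4167.
Partial sum through k=2: 7.19659e+07.
Correction k=3: B_{6}/6! · (f^{(5)}(27) − f^{(5)}(2)) = 1/30240 · (120.000 − 120.000) = 0.00000.
Partial sum through k=3: 7.19659e+07.
Correction k=4: B_{8}/8! · (f^{(7)}(27) − f^{(7)}(2)) = −1/1209600 · (0.00000 − 0.00000) = 0.00000.

S_4 ≈ 7.19659e+07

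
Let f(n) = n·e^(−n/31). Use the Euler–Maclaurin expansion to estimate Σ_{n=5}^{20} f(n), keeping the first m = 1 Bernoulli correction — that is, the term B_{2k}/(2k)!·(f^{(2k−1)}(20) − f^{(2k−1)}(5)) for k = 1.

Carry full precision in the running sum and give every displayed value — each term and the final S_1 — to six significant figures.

Integral: ∫_5^20 x·e^(−x/31) dx = 120.408.
½[f(5) + f(20)] = ½[4.25522 + 10.4916] = 7.37339.
Running total after boundary: 127.782.
Order-1 term: 1/12 · (0.186141 − 0.713780) = -0.0439699.

S_1 ≈ 127.738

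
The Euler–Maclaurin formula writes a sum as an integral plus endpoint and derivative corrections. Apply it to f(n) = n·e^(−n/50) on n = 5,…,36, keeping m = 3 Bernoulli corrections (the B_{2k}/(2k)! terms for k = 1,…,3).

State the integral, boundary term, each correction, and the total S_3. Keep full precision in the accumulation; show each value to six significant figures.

S_3 ≈ 406.235

∫_5^36 x·e^(−x/50) dx evaluates to 395.268.
Endpoint term: (f(5) + f(36))/2 = (4.52419 + 17.5231)/2 = 11.0236.
Running total after boundary: 406.292.
k=1: B_{2}/(2)! × [f^{(1)}(36) − f^{(1)}(5)] = 1/12 × (0.136291 − 0.814354) = -0.0565053.
After k=1: 406.235.
k=2: B_{4}/(4)! × [f^{(3)}(36) − f^{(3)}(5)] = −1/720 × (0.000443918 − 0.00104961) = 8.41241e-07.
After k=2: 406.235.
k=3: B_{6}/(6)! × [f^{(5)}(36) − f^{(5)}(5)] = 1/30240 × (3.33328e-07 − 7.09393e-07) = -1.24360e-11.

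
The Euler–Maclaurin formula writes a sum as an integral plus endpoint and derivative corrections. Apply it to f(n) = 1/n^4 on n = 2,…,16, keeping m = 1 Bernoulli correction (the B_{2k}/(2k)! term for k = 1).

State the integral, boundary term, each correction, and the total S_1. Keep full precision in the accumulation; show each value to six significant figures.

S_1 ≈ 0.0832593

∫_2^16 1/x^4 dx evaluates to 0.0415853.
½[f(2) + f(16)] = ½[0.0625000 + 1.52588e-05] = 0.0312576.
Running total after boundary: 0.0728429.
Correction k=1: B_{2}/2! · (f^{(1)}(16) − f^{(1)}(2)) = 1/12 · (-3.81470e-06 − (-0.125000)) = 0.0104163.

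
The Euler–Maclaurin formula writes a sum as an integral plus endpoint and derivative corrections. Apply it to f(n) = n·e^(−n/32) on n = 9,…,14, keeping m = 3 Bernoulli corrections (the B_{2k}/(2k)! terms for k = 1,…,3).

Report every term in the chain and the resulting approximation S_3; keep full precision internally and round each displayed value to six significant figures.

The integral term ∫_9^14 x·e^(−x/32) dx = 39.9549.
Endpoint term: (f(9) + f(14))/2 = (6.79356 + 9.03908)/2 = 7.91632.
Integral + boundary = 47.8712.
Correction k=1: B_{2}/2! · (f^{(1)}(14) − f^{(1)}(9)) = 1/12 · (0.363177 − 0.542541) = -0.0149470.
Running total after k=1: 47.8563.
Correction k=2: B_{4}/4! · (f^{(3)}(14) − f^{(3)}(9)) = −1/720 · (0.00161570 − 0.00200412) = 5.39477e-07.
Running total after k=2: 47.8563.
Correction k=3: B_{6}/6! · (f^{(5)}(14) − f^{(5)}(9)) = 1/30240 · (2.80931e-06 − 3.39689e-06) = -1.94307e-11.

S_3 ≈ 47.8563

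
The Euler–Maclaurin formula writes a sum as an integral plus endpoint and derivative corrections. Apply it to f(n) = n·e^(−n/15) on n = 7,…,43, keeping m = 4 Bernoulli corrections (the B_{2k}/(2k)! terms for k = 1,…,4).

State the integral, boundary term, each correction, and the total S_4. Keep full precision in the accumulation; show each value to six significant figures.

∫_7^43 x·e^(−x/15) dx evaluates to 157.447.
Boundary: ½(f(7) + f(43)) = ½(4.38962 + 2.44619) = 3.41791.
Integral + boundary = 160.865.
k=1: B_{2}/(2)! × [f^{(1)}(43) − f^{(1)}(7)] = 1/12 × (-0.106191 − 0.334448) = -0.0367199.
Partial sum through k=1: 160.828.
k=2: B_{4}/(4)! × [f^{(3)}(43) − f^{(3)}(7)] = −1/720 × (3.37115e-05 − 0.00706056) = 9.75951e-06.
Partial sum through k=2: 160.828.
k=3: B_{6}/(6)! × [f^{(5)}(43) − f^{(5)}(7)] = 1/30240 × (2.39727e-06 − 5.61542e-05) = -1.77767e-09.
Partial sum through k=3: 160.828.
k=4: B_{8}/(8)! × [f^{(7)}(43) − f^{(7)}(7)] = −1/1209600 × (2.06431e-08 − 3.59680e-07) = 2.80289e-13.

S_4 ≈ 160.828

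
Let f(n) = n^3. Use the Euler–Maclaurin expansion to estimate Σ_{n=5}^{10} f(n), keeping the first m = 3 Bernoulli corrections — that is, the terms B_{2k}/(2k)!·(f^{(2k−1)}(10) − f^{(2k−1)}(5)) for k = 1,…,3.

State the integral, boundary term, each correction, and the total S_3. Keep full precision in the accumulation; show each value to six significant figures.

Integral: ∫_5^10 x^3 dx = 2343.75.
Endpoint term: (f(5) + f(10))/2 = (125.000 + 1000.00)/2 = 562.500.
Running total after boundary: 2906.25.
Order-1 term: 1/12 · (300.000 − 75.0000) = 18.7500.
Partial sum through k=1: 2925.00.
Order-2 term: −1/720 · (6.00000 − 6.00000) = 0.00000.
Partial sum through k=2: 2925.00.
Order-3 term: 1/30240 · (0.00000 − 0.00000) = 0.00000.

S_3 ≈ 2925.00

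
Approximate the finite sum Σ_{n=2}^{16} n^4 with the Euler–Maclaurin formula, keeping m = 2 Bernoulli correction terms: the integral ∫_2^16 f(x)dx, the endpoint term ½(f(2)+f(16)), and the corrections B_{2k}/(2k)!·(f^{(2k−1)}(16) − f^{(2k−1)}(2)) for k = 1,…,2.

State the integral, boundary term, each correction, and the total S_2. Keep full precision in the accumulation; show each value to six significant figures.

Integral: ∫_2^16 x^4 dx = 209709.
Boundary: ½(f(2) + f(16)) = ½(16.0000 + 65536.0) = 32776.0.
Running total after boundary: 242485.
Order-1 term: 1/12 · (16384.0 − 32.0000) = 1362.67.
After k=1: 243847.
Order-2 term: −1/720 · (384.000 − 48.0000) = -0.466667.

S_2 ≈ 243847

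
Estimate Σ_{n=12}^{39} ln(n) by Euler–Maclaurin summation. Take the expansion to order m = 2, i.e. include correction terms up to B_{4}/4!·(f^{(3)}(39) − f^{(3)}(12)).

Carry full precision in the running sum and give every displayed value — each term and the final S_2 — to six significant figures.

∫_12^39 ln(x) dx evaluates to 86.0600.
Boundary: ½(f(12) + f(39)) = ½(2.48491 + 3.66356) = 3.07423.
Running total after boundary: 89.1343.
Correction k=1: B_{2}/2! · (f^{(1)}(39) − f^{(1)}(12)) = 1/12 · (0.0256410 − 0.0833333) = -0.00480769.
Running total after k=1: 89.1295.
Correction k=2: B_{4}/4! · (f^{(3)}(39) − f^{(3)}(12)) = −1/720 · (3.37160e-05 − 0.00115741) = 1.56068e-06.

S_2 ≈ 89.1295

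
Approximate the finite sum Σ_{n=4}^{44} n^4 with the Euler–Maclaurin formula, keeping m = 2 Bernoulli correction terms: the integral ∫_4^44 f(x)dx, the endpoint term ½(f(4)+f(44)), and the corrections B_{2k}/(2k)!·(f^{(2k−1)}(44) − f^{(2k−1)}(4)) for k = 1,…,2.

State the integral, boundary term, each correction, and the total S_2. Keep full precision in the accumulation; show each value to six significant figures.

S_2 ≈ 3.48856e+07

∫_4^44 x^4 dx evaluates to 3.29830e+07.
Endpoint term: (f(4) + f(44))/2 = (256.000 + 3.74810e+06)/2 = 1.87418e+06.
Integral + boundary = 3.48572e+07.
Order-1 term: 1/12 · (340736 − 256.000) = 28373.3.
Partial sum through k=1: 3.48856e+07.
Order-2 term: −1/720 · (1056.00 − 96.0000) = -1.33333.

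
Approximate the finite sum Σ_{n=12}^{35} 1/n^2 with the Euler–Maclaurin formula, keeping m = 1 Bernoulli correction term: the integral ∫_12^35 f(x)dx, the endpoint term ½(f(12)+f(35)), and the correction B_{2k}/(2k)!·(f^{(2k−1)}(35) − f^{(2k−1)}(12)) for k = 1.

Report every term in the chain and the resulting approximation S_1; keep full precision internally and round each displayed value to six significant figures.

Integral: ∫_12^35 1/x^2 dx = 0.0547619.
Endpoint term: (f(12) + f(35))/2 = (0.00694444 + 0.000816327)/2 = 0.00388039.
Integral + boundary = 0.0586423.
k=1: B_{2}/(2)! × [f^{(1)}(35) − f^{(1)}(12)] = 1/12 × (-4.66472e-05 − (-0.00115741)) = 9.25633e-05.

S_1 ≈ 0.0587349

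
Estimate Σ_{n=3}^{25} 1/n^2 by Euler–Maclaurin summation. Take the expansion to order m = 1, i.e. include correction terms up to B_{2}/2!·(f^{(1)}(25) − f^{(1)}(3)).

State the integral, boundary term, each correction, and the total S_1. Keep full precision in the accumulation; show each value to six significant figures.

Integral: ∫_3^25 1/x^2 dx = 0.293333.
Endpoint term: (f(3) + f(25))/2 = (0.111111 + 0.00160000)/2 = 0.0563556.
Integral + boundary = 0.349689.
k=1: B_{2}/(2)! × [f^{(1)}(25) − f^{(1)}(3)] = 1/12 × (-0.000128000 − (-0.0740741)) = 0.00616217.

S_1 ≈ 0.355851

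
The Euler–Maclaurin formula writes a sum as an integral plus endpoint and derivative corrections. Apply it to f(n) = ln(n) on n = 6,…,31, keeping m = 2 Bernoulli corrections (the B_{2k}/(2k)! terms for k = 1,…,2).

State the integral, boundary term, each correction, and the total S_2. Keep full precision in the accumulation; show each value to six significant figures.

∫_6^31 ln(x) dx evaluates to 70.7030.
Boundary: ½(f(6) + f(31)) = ½(1.79176 + 3.43399) = 2.61287.
So far: 73.3159.
Correction k=1: B_{2}/2! · (f^{(1)}(31) − f^{(1)}(6)) = 1/12 · (0.0322581 − 0.166667) = -0.0112007.
Partial sum through k=1: 73.3047.
Correction k=2: B_{4}/4! · (f^{(3)}(31) − f^{(3)}(6)) = −1/720 · (6.71344e-05 − 0.00925926) = 1.27668e-05.

S_2 ≈ 73.3047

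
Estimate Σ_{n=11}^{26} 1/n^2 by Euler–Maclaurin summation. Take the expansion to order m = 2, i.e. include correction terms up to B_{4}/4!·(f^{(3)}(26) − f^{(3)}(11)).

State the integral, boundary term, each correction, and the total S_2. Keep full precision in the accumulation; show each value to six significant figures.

∫_11^26 1/x^2 dx evaluates to 0.0524476.
Boundary: ½(f(11) + f(26)) = ½(0.00826446 + 0.00147929) = 0.00487188.
Running total after boundary: 0.0573194.
k=1: B_{2}/(2)! × [f^{(1)}(26) − f^{(1)}(11)] = 1/12 × (-0.000113792 − (-0.00150263)) = 0.000115737.
Partial sum through k=1: 0.0574352.
k=2: B_{4}/(4)! × [f^{(3)}(26) − f^{(3)}(11)] = −1/720 × (-2.01997e-06 − (-0.000149021)) = -2.04168e-07.

S_2 ≈ 0.0574350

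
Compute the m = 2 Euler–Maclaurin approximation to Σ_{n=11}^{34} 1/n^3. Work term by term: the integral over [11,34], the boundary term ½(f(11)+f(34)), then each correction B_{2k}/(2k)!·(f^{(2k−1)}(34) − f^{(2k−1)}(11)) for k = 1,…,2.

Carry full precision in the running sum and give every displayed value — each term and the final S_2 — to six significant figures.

S_2 ≈ 0.00410493

Integral: ∫_11^34 1/x^3 dx = 0.00369971.
½[f(11) + f(34)] = ½[0.000751315 + 2.54427e-05] = 0.000388379.
Running total after boundary: 0.00408808.
Correction k=1: B_{2}/2! · (f^{(1)}(34) − f^{(1)}(11)) = 1/12 · (-2.24494e-06 − (-0.000204904)) = 1.68883e-05.
After k=1: 0.00410497.
Correction k=2: B_{4}/4! · (f^{(3)}(34) − f^{(3)}(11)) = −1/720 · (-3.88399e-08 − (-3.38684e-05)) = -4.69855e-08.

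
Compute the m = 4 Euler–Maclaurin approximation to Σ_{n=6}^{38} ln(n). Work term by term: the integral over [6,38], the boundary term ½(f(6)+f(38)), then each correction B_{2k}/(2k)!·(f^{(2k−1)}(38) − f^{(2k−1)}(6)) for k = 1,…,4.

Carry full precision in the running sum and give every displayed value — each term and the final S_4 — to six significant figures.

The integral term ∫_6^38 ln(x) dx = 95.4777.
½[f(6) + f(38)] = ½[1.79176 + 3.63759] = 2.71467.
Running total after boundary: 98.1924.
Order-1 term: 1/12 · (0.0263158 − 0.166667) = -0.0116959.
Running total after k=1: 98.1807.
Order-2 term: −1/720 · (3.64485e-05 − 0.00925926) = 1.28095e-05.
Running total after k=2: 98.1807.
Order-3 term: 1/30240 · (3.02896e-07 − 0.00308642) = -1.02054e-07.
Running total after k=3: 98.1807.
Order-4 term: −1/1209600 · (6.29285e-09 − 0.00257202) = 2.12633e-09.

S_4 ≈ 98.1807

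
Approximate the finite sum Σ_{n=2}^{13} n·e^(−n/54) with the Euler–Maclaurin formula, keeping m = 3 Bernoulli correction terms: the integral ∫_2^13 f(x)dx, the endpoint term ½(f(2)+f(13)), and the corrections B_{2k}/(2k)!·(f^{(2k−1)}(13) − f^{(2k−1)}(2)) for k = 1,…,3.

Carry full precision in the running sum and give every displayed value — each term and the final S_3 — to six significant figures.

S_3 ≈ 76.1818

Integral: ∫_2^13 x·e^(−x/54) dx = 70.1365.
Boundary: ½(f(2) + f(13)) = ½(1.92728 + 10.2186) = 6.07294.
So far: 76.2094.
Correction k=1: B_{2}/2! · (f^{(1)}(13) − f^{(1)}(2)) = 1/12 · (0.596812 − 0.927950) = -0.0275948.
After k=1: 76.1818.
Correction k=2: B_{4}/4! · (f^{(3)}(13) − f^{(3)}(2)) = −1/720 · (0.000743794 − 0.000979160) = 3.26898e-07.
After k=2: 76.1818.
Correction k=3: B_{6}/6! · (f^{(5)}(13) − f^{(5)}(2)) = 1/30240 · (4.39959e-07 − 5.62446e-07) = -4.05051e-12.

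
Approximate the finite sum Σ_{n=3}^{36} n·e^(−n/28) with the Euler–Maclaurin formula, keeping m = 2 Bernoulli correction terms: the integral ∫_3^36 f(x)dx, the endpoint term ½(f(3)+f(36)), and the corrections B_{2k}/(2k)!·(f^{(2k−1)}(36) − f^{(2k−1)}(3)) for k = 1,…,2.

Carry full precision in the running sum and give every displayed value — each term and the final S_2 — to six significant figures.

The integral term ∫_3^36 x·e^(−x/28) dx = 284.405.
Endpoint term: (f(3) + f(36))/2 = (2.69519 + 9.95231)/2 = 6.32375.
So far: 290.729.
Correction k=1: B_{2}/2! · (f^{(1)}(36) − f^{(1)}(3)) = 1/12 · (-0.0789866 − 0.802140) = -0.0734273.
Running total after k=1: 290.655.
Correction k=2: B_{4}/4! · (f^{(3)}(36) − f^{(3)}(3)) = −1/720 · (0.000604489 − 0.00331497) = 3.76455e-06.

S_2 ≈ 290.655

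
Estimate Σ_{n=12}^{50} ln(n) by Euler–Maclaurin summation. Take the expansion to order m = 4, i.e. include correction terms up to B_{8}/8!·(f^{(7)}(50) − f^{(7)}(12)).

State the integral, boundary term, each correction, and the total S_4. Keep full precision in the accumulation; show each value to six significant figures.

S_4 ≈ 130.975

∫_12^50 ln(x) dx evaluates to 127.782.
Endpoint term: (f(12) + f(50))/2 = (2.48491 + 3.91202)/2 = 3.19846.
Running total after boundary: 130.981.
k=1: B_{2}/(2)! × [f^{(1)}(50) − f^{(1)}(12)] = 1/12 × (0.0200000 − 0.0833333) = -0.00527778.
After k=1: 130.975.
k=2: B_{4}/(4)! × [f^{(3)}(50) − f^{(3)}(12)] = −1/720 × (1.60000e-05 − 0.00115741) = 1.58529e-06.
After k=2: 130.975.
k=3: B_{6}/(6)! × [f^{(5)}(50) − f^{(5)}(12)] = 1/30240 × (7.68000e-08 − 9.64506e-05) = -3.18696e-09.
After k=3: 130.975.
k=4: B_{8}/(8)! × [f^{(7)}(50) − f^{(7)}(12)] = −1/1209600 × (9.21600e-10 − 2.00939e-05) = 1.66112e-11.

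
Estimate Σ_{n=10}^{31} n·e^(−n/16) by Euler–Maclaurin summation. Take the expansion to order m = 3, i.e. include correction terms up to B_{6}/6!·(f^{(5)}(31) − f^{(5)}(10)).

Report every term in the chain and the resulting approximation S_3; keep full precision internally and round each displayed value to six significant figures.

Integral: ∫_10^31 x·e^(−x/16) dx = 114.333.
Endpoint term: (f(10) + f(31))/2 = (5.35261 + 4.46597)/2 = 4.90929.
So far: 119.242.
k=1: B_{2}/(2)! × [f^{(1)}(31) − f^{(1)}(10)] = 1/12 × (-0.135060 − 0.200723) = -0.0279819.
Running total after k=1: 119.214.
k=2: B_{4}/(4)! × [f^{(3)}(31) − f^{(3)}(10)] = −1/720 × (0.000597920 − 0.00496580) = 6.06651e-06.
Running total after k=2: 119.214.
k=3: B_{6}/(6)! × [f^{(5)}(31) − f^{(5)}(10)] = 1/30240 × (6.73210e-06 − 3.57326e-05) = -9.59010e-10.

S_3 ≈ 119.214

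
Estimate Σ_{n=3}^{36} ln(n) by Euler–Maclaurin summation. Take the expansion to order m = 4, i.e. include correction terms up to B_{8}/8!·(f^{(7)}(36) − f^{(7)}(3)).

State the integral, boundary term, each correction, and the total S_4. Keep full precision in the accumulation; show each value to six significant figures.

The integral term ∫_3^36 ln(x) dx = 92.7108.
Endpoint term: (f(3) + f(36))/2 = (1.09861 + 3.58352)/2 = 2.34107.
Running total after boundary: 95.0519.
k=1: B_{2}/(2)! × [f^{(1)}(36) − f^{(1)}(3)] = 1/12 × (0.0277778 − 0.333333) = -0.0254630.
Running total after k=1: 95.0264.
k=2: B_{4}/(4)! × [f^{(3)}(36) − f^{(3)}(3)] = −1/720 × (4.28669e-05 − 0.0740741) = 0.000102821.
Running total after k=2: 95.0266.
k=3: B_{6}/(6)! × [f^{(5)}(36) − f^{(5)}(3)] = 1/30240 × (3.96916e-07 − 0.0987654) = -3.26604e-06.
Running total after k=3: 95.0265.
k=4: B_{8}/(8)! × [f^{(7)}(36) − f^{(7)}(3)] = −1/1209600 × (9.18787e-09 − 0.329218) = 2.72171e-07.

S_4 ≈ 95.0265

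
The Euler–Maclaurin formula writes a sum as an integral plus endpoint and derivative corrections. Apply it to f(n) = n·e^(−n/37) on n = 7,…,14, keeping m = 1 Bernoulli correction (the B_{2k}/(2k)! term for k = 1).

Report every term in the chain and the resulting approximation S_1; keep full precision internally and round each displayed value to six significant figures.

The integral term ∫_7^14 x·e^(−x/37) dx = 54.8407.
Endpoint term: (f(7) + f(14))/2 = (5.79341 + 9.58960)/2 = 7.69150.
Running total after boundary: 62.5322.
Correction k=1: B_{2}/2! · (f^{(1)}(14) − f^{(1)}(7)) = 1/12 · (0.425793 − 0.671051) = -0.0204382.

S_1 ≈ 62.5118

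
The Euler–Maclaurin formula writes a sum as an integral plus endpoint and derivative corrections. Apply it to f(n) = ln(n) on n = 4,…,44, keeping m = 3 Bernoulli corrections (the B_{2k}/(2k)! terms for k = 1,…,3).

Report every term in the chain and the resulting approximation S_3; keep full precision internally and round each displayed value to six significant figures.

S_3 ≈ 123.526

Integral: ∫_4^44 ln(x) dx = 120.959.
½[f(4) + f(44)] = ½[1.38629 + 3.78419] = 2.58524.
Running total after boundary: 123.544.
Order-1 term: 1/12 · (0.0227273 − 0.250000) = -0.0189394.
After k=1: 123.525.
Order-2 term: −1/720 · (2.34786e-05 − 0.0312500) = 4.33702e-05.
After k=2: 123.526.
Order-3 term: 1/30240 · (1.45528e-07 − 0.0234375) = -7.75045e-07.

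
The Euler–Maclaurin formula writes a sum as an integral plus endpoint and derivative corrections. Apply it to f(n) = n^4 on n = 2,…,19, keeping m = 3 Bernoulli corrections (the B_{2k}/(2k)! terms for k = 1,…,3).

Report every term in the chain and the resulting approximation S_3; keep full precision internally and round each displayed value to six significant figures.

The integral term ∫_2^19 x^4 dx = 495213.
½[f(2) + f(19)] = ½[16.0000 + 130321] = 65168.5.
So far: 560382.
k=1: B_{2}/(2)! × [f^{(1)}(19) − f^{(1)}(2)] = 1/12 × (27436.0 − 32.0000) = 2283.67.
Running total after k=1: 562666.
k=2: B_{4}/(4)! × [f^{(3)}(19) − f^{(3)}(2)] = −1/720 × (456.000 − 48.0000) = -0.566667.
Running total after k=2: 562665.
k=3: B_{6}/(6)! × [f^{(5)}(19) − f^{(5)}(2)] = 1/30240 × (0.00000 − 0.00000) = 0.00000.

S_3 ≈ 562665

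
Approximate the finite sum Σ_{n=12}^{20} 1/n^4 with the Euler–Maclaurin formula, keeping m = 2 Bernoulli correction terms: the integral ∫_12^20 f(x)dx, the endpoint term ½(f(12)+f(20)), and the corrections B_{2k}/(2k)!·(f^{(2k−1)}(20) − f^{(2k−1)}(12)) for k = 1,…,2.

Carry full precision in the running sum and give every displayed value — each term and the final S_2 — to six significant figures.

∫_12^20 1/x^4 dx evaluates to 0.000151235.
Endpoint term: (f(12) + f(20))/2 = (4.82253e-05 + 6.25000e-06)/2 = 2.72377e-05.
Integral + boundary = 0.000178472.
Order-1 term: 1/12 · (-1.25000e-06 − (-1.60751e-05)) = 1.23543e-06.
After k=1: 0.000179708.
Order-2 term: −1/720 · (-9.37500e-08 − (-3.34898e-06)) = -4.52115e-09.

S_2 ≈ 0.000179703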